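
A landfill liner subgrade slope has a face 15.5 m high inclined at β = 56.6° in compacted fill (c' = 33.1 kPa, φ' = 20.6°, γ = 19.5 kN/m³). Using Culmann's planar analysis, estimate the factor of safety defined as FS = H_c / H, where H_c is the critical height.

FS = 1.79

H_c = (4c'/γ) · sinβ cosφ' / [1 − cos(β − φ')]
    = (4·33.1/19.5) · sin56.6°·cos20.6° / [1 − cos36.0°]
    = 6.790 · 0.7815 / 0.1910 = 27.78 m
FS = H_c / H = 27.78 / 15.5 = 1.792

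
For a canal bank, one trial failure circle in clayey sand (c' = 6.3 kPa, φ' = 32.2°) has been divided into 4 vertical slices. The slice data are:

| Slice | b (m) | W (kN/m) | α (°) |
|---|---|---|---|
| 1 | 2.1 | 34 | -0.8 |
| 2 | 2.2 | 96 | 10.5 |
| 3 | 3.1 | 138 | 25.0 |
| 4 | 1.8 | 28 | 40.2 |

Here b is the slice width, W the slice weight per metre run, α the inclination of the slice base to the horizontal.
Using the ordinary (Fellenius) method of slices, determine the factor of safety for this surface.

FS = 2.53

Ordinary method of slices: FS = Σ[c'·Δl_i + (W_i cosα_i)·tanφ'] / Σ W_i sinα_i, with Δl_i = b_i / cosα_i.
Slice 1: Δl = 2.1/cos(-0.8°) = 2.100 m; N'_1 = 34·cos(-0.8°) = 34.0; c'Δl = 13.23; W sinα = -0.5
Slice 2: Δl = 2.2/cos10.5° = 2.237 m; N'_2 = 96·cos10.5° = 94.4; c'Δl = 14.10; W sinα = 17.5
Slice 3: Δl = 3.1/cos25.0° = 3.420 m; N'_3 = 138·cos25.0° = 125.1; c'Δl = 21.55; W sinα = 58.3
Slice 4: Δl = 1.8/cos40.2° = 2.357 m; N'_4 = 28·cos40.2° = 21.4; c'Δl = 14.85; W sinα = 18.1
Σc'Δl = 63.7 kN/m; ΣN' = 274.8 kN/m; ΣW sinα = 93.4 kN/m
Resisting = 63.7 + 274.8·tan32.2° = 63.7 + 173.1 = 236.8 kN/m
FS = 236.8 / 93.4 = 2.535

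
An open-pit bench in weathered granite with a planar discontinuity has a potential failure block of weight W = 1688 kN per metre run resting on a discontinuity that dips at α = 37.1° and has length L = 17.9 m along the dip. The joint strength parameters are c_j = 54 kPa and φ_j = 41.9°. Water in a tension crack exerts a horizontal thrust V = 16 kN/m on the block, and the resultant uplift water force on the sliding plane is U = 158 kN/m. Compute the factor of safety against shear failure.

Resolving the block weight along and normal to the plane and applying the Mohr–Coulomb strength on the joint:
N' = W cosα − U − V sinα = 1688·cos37.1° − 158 − 16·sin37.1° = 1178.7 kN/m
Driving force T = W sinα + V cosα = 1688·sin37.1° + 16·cos37.1° = 1031.0 kN/m
Resisting force R = c_j·L + N'·tanφ_j = 54·17.9 + 1178.7·tan41.9° = 966.6 + 1057.6 = 2024.2 kN/m
FS = R / T = 2024.2 / 1031.0 = 1.963

FS = 1.96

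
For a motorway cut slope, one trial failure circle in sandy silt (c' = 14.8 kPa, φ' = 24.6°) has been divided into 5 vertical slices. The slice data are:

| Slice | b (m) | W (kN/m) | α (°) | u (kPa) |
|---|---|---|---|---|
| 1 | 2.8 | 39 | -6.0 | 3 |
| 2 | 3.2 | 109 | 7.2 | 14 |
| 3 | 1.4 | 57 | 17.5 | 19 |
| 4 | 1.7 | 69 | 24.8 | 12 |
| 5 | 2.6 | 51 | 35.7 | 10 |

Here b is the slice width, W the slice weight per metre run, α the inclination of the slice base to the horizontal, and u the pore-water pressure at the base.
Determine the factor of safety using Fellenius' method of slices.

FS = 3.09

Ordinary method of slices: FS = Σ[c'·Δl_i + (W_i cosα_i − u_i·Δl_i)·tanφ'] / Σ W_i sinα_i, with Δl_i = b_i / cosα_i.
Slice 1: Δl = 2.8/cos(-6.0°) = 2.815 m; N'_1 = 39·cos(-6.0°) − 3·2.815 = 30.3; c'Δl = 41.67; W sinα = -4.1
Slice 2: Δl = 3.2/cos7.2° = 3.225 m; N'_2 = 109·cos7.2° − 14·3.225 = 63.0; c'Δl = 47.74; W sinα = 13.7
Slice 3: Δl = 1.4/cos17.5° = 1.468 m; N'_3 = 57·cos17.5° − 19·1.468 = 26.5; c'Δl = 21.73; W sinα = 17.1
Slice 4: Δl = 1.7/cos24.8° = 1.873 m; N'_4 = 69·cos24.8° − 12·1.873 = 40.2; c'Δl = 27.72; W sinα = 28.9
Slice 5: Δl = 2.6/cos35.7° = 3.202 m; N'_5 = 51·cos35.7° − 10·3.202 = 9.4; c'Δl = 47.38; W sinα = 29.8
Σc'Δl = 186.2 kN/m; ΣN' = 169.4 kN/m; ΣW sinα = 85.4 kN/m
Resisting = 186.2 + 169.4·tan24.6° = 186.2 + 77.5 = 263.8 kN/m
FS = 263.8 / 85.4 = 3.088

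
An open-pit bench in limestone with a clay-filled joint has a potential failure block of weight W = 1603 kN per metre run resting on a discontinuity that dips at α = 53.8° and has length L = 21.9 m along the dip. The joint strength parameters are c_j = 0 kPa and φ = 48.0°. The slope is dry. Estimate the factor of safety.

Resolving the block weight along and normal to the plane and applying the Mohr–Coulomb strength on the joint:
N' = W cosα = 1603·cos53.8° = 946.7 kN/m
Driving force T = W sinα = 1603·sin53.8° = 1293.6 kN/m
Resisting force R = c_j·L + N'·tanφ = 0·21.9 + 946.7·tan48.0° = 0.0 + 1051.5 = 1051.5 kN/m
FS = R / T = 1051.5 / 1293.6 = 0.813

FS = 0.81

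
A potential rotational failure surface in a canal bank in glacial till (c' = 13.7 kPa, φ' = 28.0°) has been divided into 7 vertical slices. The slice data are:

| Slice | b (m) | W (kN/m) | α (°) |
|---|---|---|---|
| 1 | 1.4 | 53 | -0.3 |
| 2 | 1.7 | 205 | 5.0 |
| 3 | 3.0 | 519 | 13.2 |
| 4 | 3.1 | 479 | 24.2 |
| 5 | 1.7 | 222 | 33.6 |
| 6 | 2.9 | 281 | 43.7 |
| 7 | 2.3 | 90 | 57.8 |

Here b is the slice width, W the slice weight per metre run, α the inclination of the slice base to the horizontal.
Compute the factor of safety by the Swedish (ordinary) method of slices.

Ordinary method of slices: FS = Σ[c'·Δl_i + (W_i cosα_i)·tanφ'] / Σ W_i sinα_i, with Δl_i = b_i / cosα_i.
Slice 1: Δl = 1.4/cos(-0.3°) = 1.400 m; N'_1 = 53·cos(-0.3°) = 53.0; c'Δl = 19.18; W sinα = -0.3
Slice 2: Δl = 1.7/cos5.0° = 1.706 m; N'_2 = 205·cos5.0° = 204.2; c'Δl = 23.38; W sinα = 17.9
Slice 3: Δl = 3.0/cos13.2° = 3.081 m; N'_3 = 519·cos13.2° = 505.3; c'Δl = 42.22; W sinα = 118.5
Slice 4: Δl = 3.1/cos24.2° = 3.399 m; N'_4 = 479·cos24.2° = 436.9; c'Δl = 46.56; W sinα = 196.4
Slice 5: Δl = 1.7/cos33.6° = 2.041 m; N'_5 = 222·cos33.6° = 184.9; c'Δl = 27.96; W sinα = 122.9
Slice 6: Δl = 2.9/cos43.7° = 4.011 m; N'_6 = 281·cos43.7° = 203.2; c'Δl = 54.95; W sinα = 194.1
Slice 7: Δl = 2.3/cos57.8° = 4.316 m; N'_7 = 90·cos57.8° = 48.0; c'Δl = 59.13; W sinα = 76.2
Σc'Δl = 273.4 kN/m; ΣN' = 1635.4 kN/m; ΣW sinα = 725.6 kN/m
Resisting = 273.4 + 1635.4·tan28.0° = 273.4 + 869.6 = 1143.0 kN/m
FS = 1143.0 / 725.6 = 1.575

FS = 1.58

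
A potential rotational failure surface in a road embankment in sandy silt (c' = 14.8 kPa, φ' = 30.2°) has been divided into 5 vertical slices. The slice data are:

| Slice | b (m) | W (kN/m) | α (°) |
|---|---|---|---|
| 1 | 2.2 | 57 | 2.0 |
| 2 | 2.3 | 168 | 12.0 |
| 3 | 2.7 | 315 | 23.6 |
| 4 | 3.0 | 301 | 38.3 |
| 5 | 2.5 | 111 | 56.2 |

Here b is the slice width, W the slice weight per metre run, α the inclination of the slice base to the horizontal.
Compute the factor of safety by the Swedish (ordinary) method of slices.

Ordinary method of slices: FS = Σ[c'·Δl_i + (W_i cosα_i)·tanφ'] / Σ W_i sinα_i, with Δl_i = b_i / cosα_i.
Slice 1: Δl = 2.2/cos2.0° = 2.201 m; N'_1 = 57·cos2.0° = 57.0; c'Δl = 32.58; W sinα = 2.0
Slice 2: Δl = 2.3/cos12.0° = 2.351 m; N'_2 = 168·cos12.0° = 164.3; c'Δl = 34.80; W sinα = 34.9
Slice 3: Δl = 2.7/cos23.6° = 2.946 m; N'_3 = 315·cos23.6° = 288.7; c'Δl = 43.61; W sinα = 126.1
Slice 4: Δl = 3.0/cos38.3° = 3.823 m; N'_4 = 301·cos38.3° = 236.2; c'Δl = 56.58; W sinα = 186.6
Slice 5: Δl = 2.5/cos56.2° = 4.494 m; N'_5 = 111·cos56.2° = 61.7; c'Δl = 66.51; W sinα = 92.2
Σc'Δl = 234.1 kN/m; ΣN' = 807.9 kN/m; ΣW sinα = 441.8 kN/m
Resisting = 234.1 + 807.9·tan30.2° = 234.1 + 470.2 = 704.3 kN/m
FS = 704.3 / 441.8 = 1.594

FS = 1.59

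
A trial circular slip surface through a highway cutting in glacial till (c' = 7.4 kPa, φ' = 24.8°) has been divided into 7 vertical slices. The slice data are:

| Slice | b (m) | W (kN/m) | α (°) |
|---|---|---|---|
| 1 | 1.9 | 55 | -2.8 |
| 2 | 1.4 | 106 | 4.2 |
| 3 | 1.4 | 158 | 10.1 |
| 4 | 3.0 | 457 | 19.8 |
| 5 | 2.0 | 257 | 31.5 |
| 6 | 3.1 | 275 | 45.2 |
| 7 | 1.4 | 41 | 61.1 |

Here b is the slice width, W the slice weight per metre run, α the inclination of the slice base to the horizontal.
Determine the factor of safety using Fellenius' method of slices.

Ordinary method of slices: FS = Σ[c'·Δl_i + (W_i cosα_i)·tanφ'] / Σ W_i sinα_i, with Δl_i = b_i / cosα_i.
Slice 1: Δl = 1.9/cos(-2.8°) = 1.902 m; N'_1 = 55·cos(-2.8°) = 54.9; c'Δl = 14.08; W sinα = -2.7
Slice 2: Δl = 1.4/cos4.2° = 1.404 m; N'_2 = 106·cos4.2° = 105.7; c'Δl = 10.39; W sinα = 7.8
Slice 3: Δl = 1.4/cos10.1° = 1.422 m; N'_3 = 158·cos10.1° = 155.6; c'Δl = 10.52; W sinα = 27.7
Slice 4: Δl = 3.0/cos19.8° = 3.189 m; N'_4 = 457·cos19.8° = 430.0; c'Δl = 23.59; W sinα = 154.8
Slice 5: Δl = 2.0/cos31.5° = 2.346 m; N'_5 = 257·cos31.5° = 219.1; c'Δl = 17.36; W sinα = 134.3
Slice 6: Δl = 3.1/cos45.2° = 4.399 m; N'_6 = 275·cos45.2° = 193.8; c'Δl = 32.56; W sinα = 195.1
Slice 7: Δl = 1.4/cos61.1° = 2.897 m; N'_7 = 41·cos61.1° = 19.8; c'Δl = 21.44; W sinα = 35.9
Σc'Δl = 129.9 kN/m; ΣN' = 1178.9 kN/m; ΣW sinα = 552.9 kN/m
Resisting = 129.9 + 1178.9·tan24.8° = 129.9 + 544.7 = 674.7 kN/m
FS = 674.7 / 552.9 = 1.220

FS = 1.22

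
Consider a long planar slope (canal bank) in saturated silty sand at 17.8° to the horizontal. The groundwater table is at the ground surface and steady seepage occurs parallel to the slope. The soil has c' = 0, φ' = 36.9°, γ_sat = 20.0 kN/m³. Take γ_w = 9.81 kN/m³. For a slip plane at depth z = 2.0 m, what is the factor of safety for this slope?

FS = 1.19

With seepage parallel to the slope and the water table at the surface, the effective normal stress on the slip plane uses the buoyant unit weight γ' = γ_sat − γ_w while the driving shear stress uses γ_sat:
FS = [c' + γ' z cos²β tanφ'] / [γ_sat z sinβ cosβ]
(For c' = 0 this reduces to FS = (γ'/γ_sat)·tanφ'/tanβ.)
γ' = 20.0 − 9.81 = 10.19 kN/m³
Numerator = 0.0 + 10.19·2.0·cos²17.8°·tan36.9° = 0.0 + 10.19·2.0·0.9066·0.7508 = 13.872 kPa
Denominator = 20.0·2.0·sin17.8°·cos17.8° = 20.0·2.0·0.3057·0.9521 = 11.642 kPa
FS = 13.872 / 11.642 = 1.191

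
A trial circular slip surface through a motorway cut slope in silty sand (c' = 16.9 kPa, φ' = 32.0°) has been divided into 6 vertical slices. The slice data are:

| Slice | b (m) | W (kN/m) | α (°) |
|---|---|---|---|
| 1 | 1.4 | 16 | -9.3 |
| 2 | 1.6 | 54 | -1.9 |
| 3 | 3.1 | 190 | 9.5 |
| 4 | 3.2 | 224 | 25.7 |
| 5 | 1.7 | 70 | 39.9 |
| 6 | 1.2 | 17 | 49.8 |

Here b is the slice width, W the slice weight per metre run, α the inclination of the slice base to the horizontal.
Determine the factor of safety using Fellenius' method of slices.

FS = 3.08

Ordinary method of slices: FS = Σ[c'·Δl_i + (W_i cosα_i)·tanφ'] / Σ W_i sinα_i, with Δl_i = b_i / cosα_i.
Slice 1: Δl = 1.4/cos(-9.3°) = 1.419 m; N'_1 = 16·cos(-9.3°) = 15.8; c'Δl = 23.98; W sinα = -2.6
Slice 2: Δl = 1.6/cos(-1.9°) = 1.601 m; N'_2 = 54·cos(-1.9°) = 54.0; c'Δl = 27.05; W sinα = -1.8
Slice 3: Δl = 3.1/cos9.5° = 3.143 m; N'_3 = 190·cos9.5° = 187.4; c'Δl = 53.12; W sinα = 31.4
Slice 4: Δl = 3.2/cos25.7° = 3.551 m; N'_4 = 224·cos25.7° = 201.8; c'Δl = 60.02; W sinα = 97.1
Slice 5: Δl = 1.7/cos39.9° = 2.216 m; N'_5 = 70·cos39.9° = 53.7; c'Δl = 37.45; W sinα = 44.9
Slice 6: Δl = 1.2/cos49.8° = 1.859 m; N'_6 = 17·cos49.8° = 11.0; c'Δl = 31.42; W sinα = 13.0
Σc'Δl = 233.0 kN/m; ΣN' = 523.7 kN/m; ΣW sinα = 182.0 kN/m
Resisting = 233.0 + 523.7·tan32.0° = 233.0 + 327.2 = 560.3 kN/m
FS = 560.3 / 182.0 = 3.078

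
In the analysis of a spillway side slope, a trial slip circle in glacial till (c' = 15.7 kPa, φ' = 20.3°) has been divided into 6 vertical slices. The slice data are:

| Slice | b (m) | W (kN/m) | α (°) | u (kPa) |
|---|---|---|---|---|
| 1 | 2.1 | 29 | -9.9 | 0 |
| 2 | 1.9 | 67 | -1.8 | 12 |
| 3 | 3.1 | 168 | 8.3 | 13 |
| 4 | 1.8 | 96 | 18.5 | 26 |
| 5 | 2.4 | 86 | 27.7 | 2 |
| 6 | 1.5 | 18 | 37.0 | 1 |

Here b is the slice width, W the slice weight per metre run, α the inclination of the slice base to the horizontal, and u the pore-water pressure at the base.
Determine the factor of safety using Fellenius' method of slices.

FS = 3.39

Ordinary method of slices: FS = Σ[c'·Δl_i + (W_i cosα_i − u_i·Δl_i)·tanφ'] / Σ W_i sinα_i, with Δl_i = b_i / cosα_i.
Slice 1: Δl = 2.1/cos(-9.9°) = 2.132 m; N'_1 = 29·cos(-9.9°) − 0·2.132 = 28.6; c'Δl = 33.47; W sinα = -5.0
Slice 2: Δl = 1.9/cos(-1.8°) = 1.901 m; N'_2 = 67·cos(-1.8°) − 12·1.901 = 44.2; c'Δl = 29.84; W sinα = -2.1
Slice 3: Δl = 3.1/cos8.3° = 3.133 m; N'_3 = 168·cos8.3° − 13·3.133 = 125.5; c'Δl = 49.19; W sinα = 24.3
Slice 4: Δl = 1.8/cos18.5° = 1.898 m; N'_4 = 96·cos18.5° − 26·1.898 = 41.7; c'Δl = 29.80; W sinα = 30.5
Slice 5: Δl = 2.4/cos27.7° = 2.711 m; N'_5 = 86·cos27.7° − 2·2.711 = 70.7; c'Δl = 42.56; W sinα = 40.0
Slice 6: Δl = 1.5/cos37.0° = 1.878 m; N'_6 = 18·cos37.0° − 1·1.878 = 12.5; c'Δl = 29.49; W sinα = 10.8
Σc'Δl = 214.3 kN/m; ΣN' = 323.1 kN/m; ΣW sinα = 98.4 kN/m
Resisting = 214.3 + 323.1·tan20.3° = 214.3 + 119.5 = 333.9 kN/m
FS = 333.9 / 98.4 = 3.392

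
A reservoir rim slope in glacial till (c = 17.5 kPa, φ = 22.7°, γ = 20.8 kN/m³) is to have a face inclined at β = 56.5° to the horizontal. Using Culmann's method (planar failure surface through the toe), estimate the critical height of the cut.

Culmann's analysis gives the critical failure plane at α_cr = (β + φ)/2 = (56.5 + 22.7)/2 = 39.6°, and the critical height
H_c = (4c/γ) · sinβ cosφ / [1 − cos(β − φ)]
    = (4·17.5/20.8) · sin56.5°·cos22.7° / [1 − cos(33.8°)]
    = 3.365 · 0.8339·0.9225 / [1 − 0.8310]
    = 3.365 · 0.7693 / 0.1690
    = 15.32 m

H_c = 15.32 m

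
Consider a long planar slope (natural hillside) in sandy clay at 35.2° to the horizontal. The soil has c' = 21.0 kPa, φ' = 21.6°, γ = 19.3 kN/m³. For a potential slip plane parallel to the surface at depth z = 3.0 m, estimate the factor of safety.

For an infinite slope with a slip plane parallel to the surface (no pore pressure): FS = [c' + γz cos²β tanφ'] / [γz sinβ cosβ].
γz = 19.3·3.0 = 57.90 kN/m²
Numerator = 21.0 + 57.90·cos²35.2°·tan21.6° = 21.0 + 57.90·0.6677·0.3959 = 36.307 kPa
Denominator = 57.90·sin35.2°·cos35.2° = 57.90·0.5764·0.8171 = 27.273 kPa
FS = 36.307 / 27.273 = 1.331

FS = 1.33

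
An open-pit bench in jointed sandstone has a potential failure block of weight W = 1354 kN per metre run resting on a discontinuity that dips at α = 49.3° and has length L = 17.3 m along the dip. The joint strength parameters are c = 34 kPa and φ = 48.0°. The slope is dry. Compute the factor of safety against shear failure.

Resolving the block weight along and normal to the plane and applying the Mohr–Coulomb strength on the joint:
N' = W cosα = 1354·cos49.3° = 882.9 kN/m
Driving force T = W sinα = 1354·sin49.3° = 1026.5 kN/m
Resisting force R = c·L + N'·tanφ = 34·17.3 + 882.9·tan48.0° = 588.2 + 980.6 = 1568.8 kN/m
FS = R / T = 1568.8 / 1026.5 = 1.528

FS = 1.53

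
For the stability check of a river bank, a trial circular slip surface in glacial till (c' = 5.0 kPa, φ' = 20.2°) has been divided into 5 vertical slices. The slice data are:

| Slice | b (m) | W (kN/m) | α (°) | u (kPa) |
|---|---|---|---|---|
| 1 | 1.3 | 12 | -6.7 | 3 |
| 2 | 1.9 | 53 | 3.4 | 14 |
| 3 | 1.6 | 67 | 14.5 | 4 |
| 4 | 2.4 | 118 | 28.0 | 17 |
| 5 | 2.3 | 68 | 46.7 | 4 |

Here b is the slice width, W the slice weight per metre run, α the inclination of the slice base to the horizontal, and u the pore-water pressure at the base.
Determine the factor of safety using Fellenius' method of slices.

FS = 0.99

Ordinary method of slices: FS = Σ[c'·Δl_i + (W_i cosα_i − u_i·Δl_i)·tanφ'] / Σ W_i sinα_i, with Δl_i = b_i / cosα_i.
Slice 1: Δl = 1.3/cos(-6.7°) = 1.309 m; N'_1 = 12·cos(-6.7°) − 3·1.309 = 8.0; c'Δl = 6.54; W sinα = -1.4
Slice 2: Δl = 1.9/cos3.4° = 1.903 m; N'_2 = 53·cos3.4° − 14·1.903 = 26.3; c'Δl = 9.52; W sinα = 3.1
Slice 3: Δl = 1.6/cos14.5° = 1.653 m; N'_3 = 67·cos14.5° − 4·1.653 = 58.3; c'Δl = 8.26; W sinα = 16.8
Slice 4: Δl = 2.4/cos28.0° = 2.718 m; N'_4 = 118·cos28.0° − 17·2.718 = 58.0; c'Δl = 13.59; W sinα = 55.4
Slice 5: Δl = 2.3/cos46.7° = 3.354 m; N'_5 = 68·cos46.7° − 4·3.354 = 33.2; c'Δl = 16.77; W sinα = 49.5
Σc'Δl = 54.7 kN/m; ΣN' = 183.7 kN/m; ΣW sinα = 123.4 kN/m
Resisting = 54.7 + 183.7·tan20.2° = 54.7 + 67.6 = 122.3 kN/m
FS = 122.3 / 123.4 = 0.991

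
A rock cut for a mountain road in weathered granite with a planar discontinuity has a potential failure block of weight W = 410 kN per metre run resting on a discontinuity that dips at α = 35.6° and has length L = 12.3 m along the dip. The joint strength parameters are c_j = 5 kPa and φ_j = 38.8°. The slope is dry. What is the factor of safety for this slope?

FS = 1.38

Resolving the block weight along and normal to the plane and applying the Mohr–Coulomb strength on the joint:
N' = W cosα = 410·cos35.6° = 333.4 kN/m
Driving force T = W sinα = 410·sin35.6° = 238.7 kN/m
Resisting force R = c_j·L + N'·tanφ_j = 5·12.3 + 333.4·tan38.8° = 61.5 + 268.0 = 329.5 kN/m
FS = R / T = 329.5 / 238.7 = 1.381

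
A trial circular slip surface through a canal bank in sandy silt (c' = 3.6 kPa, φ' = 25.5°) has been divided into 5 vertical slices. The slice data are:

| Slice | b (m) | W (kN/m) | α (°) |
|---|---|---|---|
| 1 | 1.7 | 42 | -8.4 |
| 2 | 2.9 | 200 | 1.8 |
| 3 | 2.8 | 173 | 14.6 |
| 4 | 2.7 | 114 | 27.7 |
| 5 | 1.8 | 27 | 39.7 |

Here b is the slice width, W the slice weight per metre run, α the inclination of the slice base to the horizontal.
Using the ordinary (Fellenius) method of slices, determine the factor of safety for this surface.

FS = 2.63

Ordinary method of slices: FS = Σ[c'·Δl_i + (W_i cosα_i)·tanφ'] / Σ W_i sinα_i, with Δl_i = b_i / cosα_i.
Slice 1: Δl = 1.7/cos(-8.4°) = 1.718 m; N'_1 = 42·cos(-8.4°) = 41.5; c'Δl = 6.19; W sinα = -6.1
Slice 2: Δl = 2.9/cos1.8° = 2.901 m; N'_2 = 200·cos1.8° = 199.9; c'Δl = 10.45; W sinα = 6.3
Slice 3: Δl = 2.8/cos14.6° = 2.893 m; N'_3 = 173·cos14.6° = 167.4; c'Δl = 10.42; W sinα = 43.6
Slice 4: Δl = 2.7/cos27.7° = 3.049 m; N'_4 = 114·cos27.7° = 100.9; c'Δl = 10.98; W sinα = 53.0
Slice 5: Δl = 1.8/cos39.7° = 2.339 m; N'_5 = 27·cos39.7° = 20.8; c'Δl = 8.42; W sinα = 17.2
Σc'Δl = 46.4 kN/m; ΣN' = 530.6 kN/m; ΣW sinα = 114.0 kN/m
Resisting = 46.4 + 530.6·tan25.5° = 46.4 + 253.1 = 299.5 kN/m
FS = 299.5 / 114.0 = 2.628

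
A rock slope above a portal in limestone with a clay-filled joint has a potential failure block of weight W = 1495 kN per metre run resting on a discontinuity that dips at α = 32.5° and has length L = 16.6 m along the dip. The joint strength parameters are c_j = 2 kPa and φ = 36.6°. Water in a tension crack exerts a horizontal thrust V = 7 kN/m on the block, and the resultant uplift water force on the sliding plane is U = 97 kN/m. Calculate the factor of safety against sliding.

Resolving the block weight along and normal to the plane and applying the Mohr–Coulomb strength on the joint:
N' = W cosα − U − V sinα = 1495·cos32.5° − 97 − 7·sin32.5° = 1160.1 kN/m
Driving force T = W sinα + V cosα = 1495·sin32.5° + 7·cos32.5° = 809.2 kN/m
Resisting force R = c_j·L + N'·tanφ = 2·16.6 + 1160.1·tan36.6° = 33.2 + 861.6 = 894.8 kN/m
FS = R / T = 894.8 / 809.2 = 1.106

FS = 1.11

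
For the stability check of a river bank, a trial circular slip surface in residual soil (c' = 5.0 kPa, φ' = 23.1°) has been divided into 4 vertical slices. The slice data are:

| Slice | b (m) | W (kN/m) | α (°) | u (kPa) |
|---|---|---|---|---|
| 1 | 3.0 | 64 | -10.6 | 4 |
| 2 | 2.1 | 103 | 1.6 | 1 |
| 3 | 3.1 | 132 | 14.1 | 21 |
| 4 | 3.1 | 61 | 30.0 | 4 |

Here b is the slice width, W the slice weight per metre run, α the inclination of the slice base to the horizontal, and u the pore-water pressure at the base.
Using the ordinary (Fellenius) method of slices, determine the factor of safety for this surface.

Ordinary method of slices: FS = Σ[c'·Δl_i + (W_i cosα_i − u_i·Δl_i)·tanφ'] / Σ W_i sinα_i, with Δl_i = b_i / cosα_i.
Slice 1: Δl = 3.0/cos(-10.6°) = 3.052 m; N'_1 = 64·cos(-10.6°) − 4·3.052 = 50.7; c'Δl = 15.26; W sinα = -11.8
Slice 2: Δl = 2.1/cos1.6° = 2.101 m; N'_2 = 103·cos1.6° − 1·2.101 = 100.9; c'Δl = 10.50; W sinα = 2.9
Slice 3: Δl = 3.1/cos14.1° = 3.196 m; N'_3 = 132·cos14.1° − 21·3.196 = 60.9; c'Δl = 15.98; W sinα = 32.2
Slice 4: Δl = 3.1/cos30.0° = 3.580 m; N'_4 = 61·cos30.0° − 4·3.580 = 38.5; c'Δl = 17.90; W sinα = 30.5
Σc'Δl = 59.6 kN/m; ΣN' = 251.0 kN/m; ΣW sinα = 53.8 kN/m
Resisting = 59.6 + 251.0·tan23.1° = 59.6 + 107.0 = 166.7 kN/m
FS = 166.7 / 53.8 = 3.101

FS = 3.10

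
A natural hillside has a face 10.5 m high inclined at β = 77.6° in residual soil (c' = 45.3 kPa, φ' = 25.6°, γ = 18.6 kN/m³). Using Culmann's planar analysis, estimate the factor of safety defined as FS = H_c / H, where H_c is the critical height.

H_c = (4c'/γ) · sinβ cosφ' / [1 − cos(β − φ')]
    = (4·45.3/18.6) · sin77.6°·cos25.6° / [1 − cos52.0°]
    = 9.742 · 0.8808 / 0.3843 = 22.33 m
FS = H_c / H = 22.33 / 10.5 = 2.126

FS = 2.13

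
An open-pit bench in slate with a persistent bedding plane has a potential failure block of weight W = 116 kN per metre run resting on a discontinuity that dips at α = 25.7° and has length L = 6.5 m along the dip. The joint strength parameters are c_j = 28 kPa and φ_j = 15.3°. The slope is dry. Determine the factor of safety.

Resolving the block weight along and normal to the plane and applying the Mohr–Coulomb strength on the joint:
N' = W cosα = 116·cos25.7° = 104.5 kN/m
Driving force T = W sinα = 116·sin25.7° = 50.3 kN/m
Resisting force R = c_j·L + N'·tanφ_j = 28·6.5 + 104.5·tan15.3° = 182.0 + 28.6 = 210.6 kN/m
FS = R / T = 210.6 / 50.3 = 4.186

FS = 4.19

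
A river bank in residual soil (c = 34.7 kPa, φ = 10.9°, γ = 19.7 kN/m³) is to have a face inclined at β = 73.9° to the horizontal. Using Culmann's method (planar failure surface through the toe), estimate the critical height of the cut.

Culmann's analysis gives the critical failure plane at α_cr = (β + φ)/2 = (73.9 + 10.9)/2 = 42.4°, and the critical height
H_c = (4c/γ) · sinβ cosφ / [1 − cos(β − φ)]
    = (4·34.7/19.7) · sin73.9°·cos10.9° / [1 − cos(63.0°)]
    = 7.046 · 0.9608·0.9820 / [1 − 0.4540]
    = 7.046 · 0.9434 / 0.5460
    = 12.17 m

H_c = 12.17 m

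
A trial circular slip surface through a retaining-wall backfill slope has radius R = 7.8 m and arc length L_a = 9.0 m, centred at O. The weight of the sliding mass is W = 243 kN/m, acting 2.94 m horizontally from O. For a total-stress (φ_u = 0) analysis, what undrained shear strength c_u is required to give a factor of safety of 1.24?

FS = c_u·L_a·R / (W·d), so c_u = FS·W·d / (L_a·R).
c_u = 1.24·243·2.94 / (9.00·7.8) = 885.9 / 70.20 = 12.62 kPa

c_u = 12.6 kPa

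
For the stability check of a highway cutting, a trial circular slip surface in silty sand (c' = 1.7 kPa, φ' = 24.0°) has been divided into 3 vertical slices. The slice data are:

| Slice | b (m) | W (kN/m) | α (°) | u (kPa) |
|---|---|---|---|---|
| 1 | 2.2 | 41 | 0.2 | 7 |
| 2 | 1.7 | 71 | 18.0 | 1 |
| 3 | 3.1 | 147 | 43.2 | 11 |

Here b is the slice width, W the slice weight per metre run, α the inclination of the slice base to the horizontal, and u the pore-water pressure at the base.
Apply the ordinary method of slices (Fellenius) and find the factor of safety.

Ordinary method of slices: FS = Σ[c'·Δl_i + (W_i cosα_i − u_i·Δl_i)·tanφ'] / Σ W_i sinα_i, with Δl_i = b_i / cosα_i.
Slice 1: Δl = 2.2/cos0.2° = 2.200 m; N'_1 = 41·cos0.2° − 7·2.200 = 25.6; c'Δl = 3.74; W sinα = 0.1
Slice 2: Δl = 1.7/cos18.0° = 1.787 m; N'_2 = 71·cos18.0° − 1·1.787 = 65.7; c'Δl = 3.04; W sinα = 21.9
Slice 3: Δl = 3.1/cos43.2° = 4.253 m; N'_3 = 147·cos43.2° − 11·4.253 = 60.4; c'Δl = 7.23; W sinα = 100.6
Σc'Δl = 14.0 kN/m; ΣN' = 151.7 kN/m; ΣW sinα = 122.7 kN/m
Resisting = 14.0 + 151.7·tan24.0° = 14.0 + 67.5 = 81.6 kN/m
FS = 81.6 / 122.7 = 0.665

FS = 0.66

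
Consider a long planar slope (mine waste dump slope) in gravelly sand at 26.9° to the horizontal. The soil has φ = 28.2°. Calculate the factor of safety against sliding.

For a dry cohesionless infinite slope the factor of safety is FS = tanφ / tanβ.
FS = tan28.2° / tan26.9° = 0.5362 / 0.5073 = 1.057

FS = 1.06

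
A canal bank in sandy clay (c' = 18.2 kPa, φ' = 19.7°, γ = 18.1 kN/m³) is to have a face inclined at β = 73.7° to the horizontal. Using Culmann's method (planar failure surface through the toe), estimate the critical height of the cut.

Culmann's analysis gives the critical failure plane at α_cr = (β + φ')/2 = (73.7 + 19.7)/2 = 46.7°, and the critical height
H_c = (4c'/γ) · sinβ cosφ' / [1 − cos(β − φ')]
    = (4·18.2/18.1) · sin73.7°·cos19.7° / [1 − cos(54.0°)]
    = 4.022 · 0.9598·0.9415 / [1 − 0.5878]
    = 4.022 · 0.9036 / 0.4122
    = 8.82 m

H_c = 8.82 m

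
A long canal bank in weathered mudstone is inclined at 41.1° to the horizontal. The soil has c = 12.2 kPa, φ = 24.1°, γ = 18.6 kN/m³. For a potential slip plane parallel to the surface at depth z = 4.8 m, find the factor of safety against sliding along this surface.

For an infinite slope with a slip plane parallel to the surface (no pore pressure): FS = [c + γz cos²β tanφ] / [γz sinβ cosβ].
γz = 18.6·4.8 = 89.28 kN/m²
Numerator = 12.2 + 89.28·cos²41.1°·tan24.1° = 12.2 + 89.28·0.5679·0.4473 = 34.878 kPa
Denominator = 89.28·sin41.1°·cos41.1° = 89.28·0.6574·0.7536 = 44.227 kPa
FS = 34.878 / 44.227 = 0.789

FS = 0.79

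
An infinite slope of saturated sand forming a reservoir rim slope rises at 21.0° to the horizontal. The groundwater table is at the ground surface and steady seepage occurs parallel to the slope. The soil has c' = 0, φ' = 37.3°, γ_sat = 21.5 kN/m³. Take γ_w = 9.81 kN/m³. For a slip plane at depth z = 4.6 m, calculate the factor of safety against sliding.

FS = 1.08

With seepage parallel to the slope and the water table at the surface, the effective normal stress on the slip plane uses the buoyant unit weight γ' = γ_sat − γ_w while the driving shear stress uses γ_sat:
FS = [c' + γ' z cos²β tanφ'] / [γ_sat z sinβ cosβ]
(For c' = 0 this reduces to FS = (γ'/γ_sat)·tanφ'/tanβ.)
γ' = 21.5 − 9.81 = 11.69 kN/m³
Numerator = 0.0 + 11.69·4.6·cos²21.0°·tan37.3° = 0.0 + 11.69·4.6·0.8716·0.7618 = 35.704 kPa
Denominator = 21.5·4.6·sin21.0°·cos21.0° = 21.5·4.6·0.3584·0.9336 = 33.089 kPa
FS = 35.704 / 33.089 = 1.079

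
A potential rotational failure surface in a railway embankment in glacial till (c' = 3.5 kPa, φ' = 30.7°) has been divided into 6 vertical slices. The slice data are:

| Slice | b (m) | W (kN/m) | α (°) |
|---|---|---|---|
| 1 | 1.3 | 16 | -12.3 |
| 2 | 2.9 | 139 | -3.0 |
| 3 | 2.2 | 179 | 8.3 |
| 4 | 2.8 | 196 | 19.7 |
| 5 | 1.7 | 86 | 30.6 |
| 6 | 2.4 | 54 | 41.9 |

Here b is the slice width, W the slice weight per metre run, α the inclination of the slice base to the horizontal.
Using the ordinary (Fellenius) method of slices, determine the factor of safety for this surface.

FS = 2.64

Ordinary method of slices: FS = Σ[c'·Δl_i + (W_i cosα_i)·tanφ'] / Σ W_i sinα_i, with Δl_i = b_i / cosα_i.
Slice 1: Δl = 1.3/cos(-12.3°) = 1.331 m; N'_1 = 16·cos(-12.3°) = 15.6; c'Δl = 4.66; W sinα = -3.4
Slice 2: Δl = 2.9/cos(-3.0°) = 2.904 m; N'_2 = 139·cos(-3.0°) = 138.8; c'Δl = 10.16; W sinα = -7.3
Slice 3: Δl = 2.2/cos8.3° = 2.223 m; N'_3 = 179·cos8.3° = 177.1; c'Δl = 7.78; W sinα = 25.8
Slice 4: Δl = 2.8/cos19.7° = 2.974 m; N'_4 = 196·cos19.7° = 184.5; c'Δl = 10.41; W sinα = 66.1
Slice 5: Δl = 1.7/cos30.6° = 1.975 m; N'_5 = 86·cos30.6° = 74.0; c'Δl = 6.91; W sinα = 43.8
Slice 6: Δl = 2.4/cos41.9° = 3.224 m; N'_6 = 54·cos41.9° = 40.2; c'Δl = 11.29; W sinα = 36.1
Σc'Δl = 51.2 kN/m; ΣN' = 630.3 kN/m; ΣW sinα = 161.1 kN/m
Resisting = 51.2 + 630.3·tan30.7° = 51.2 + 374.3 = 425.5 kN/m
FS = 425.5 / 161.1 = 2.642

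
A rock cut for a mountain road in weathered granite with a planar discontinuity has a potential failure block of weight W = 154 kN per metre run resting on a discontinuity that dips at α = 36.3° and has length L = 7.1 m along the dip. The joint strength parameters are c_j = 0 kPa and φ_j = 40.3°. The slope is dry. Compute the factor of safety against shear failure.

Resolving the block weight along and normal to the plane and applying the Mohr–Coulomb strength on the joint:
N' = W cosα = 154·cos36.3° = 124.1 kN/m
Driving force T = W sinα = 154·sin36.3° = 91.2 kN/m
Resisting force R = c_j·L + N'·tanφ_j = 0·7.1 + 124.1·tan40.3° = 0.0 + 105.3 = 105.3 kN/m
FS = R / T = 105.3 / 91.2 = 1.154

FS = 1.15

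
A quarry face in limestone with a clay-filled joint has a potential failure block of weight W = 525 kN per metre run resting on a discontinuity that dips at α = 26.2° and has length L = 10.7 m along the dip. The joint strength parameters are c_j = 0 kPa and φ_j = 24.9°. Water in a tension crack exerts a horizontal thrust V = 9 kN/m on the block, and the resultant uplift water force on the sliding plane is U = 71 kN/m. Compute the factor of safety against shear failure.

FS = 0.77

Resolving the block weight along and normal to the plane and applying the Mohr–Coulomb strength on the joint:
N' = W cosα − U − V sinα = 525·cos26.2° − 71 − 9·sin26.2° = 396.1 kN/m
Driving force T = W sinα + V cosα = 525·sin26.2° + 9·cos26.2° = 239.9 kN/m
Resisting force R = c_j·L + N'·tanφ_j = 0·10.7 + 396.1·tan24.9° = 0.0 + 183.9 = 183.9 kN/m
FS = R / T = 183.9 / 239.9 = 0.767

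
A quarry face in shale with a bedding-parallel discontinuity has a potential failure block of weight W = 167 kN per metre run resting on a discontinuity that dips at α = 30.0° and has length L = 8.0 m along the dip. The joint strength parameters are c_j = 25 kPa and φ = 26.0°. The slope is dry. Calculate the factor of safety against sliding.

FS = 3.24

Resolving the block weight along and normal to the plane and applying the Mohr–Coulomb strength on the joint:
N' = W cosα = 167·cos30.0° = 144.6 kN/m
Driving force T = W sinα = 167·sin30.0° = 83.5 kN/m
Resisting force R = c_j·L + N'·tanφ = 25·8.0 + 144.6·tan26.0° = 200.0 + 70.5 = 270.5 kN/m
FS = R / T = 270.5 / 83.5 = 3.240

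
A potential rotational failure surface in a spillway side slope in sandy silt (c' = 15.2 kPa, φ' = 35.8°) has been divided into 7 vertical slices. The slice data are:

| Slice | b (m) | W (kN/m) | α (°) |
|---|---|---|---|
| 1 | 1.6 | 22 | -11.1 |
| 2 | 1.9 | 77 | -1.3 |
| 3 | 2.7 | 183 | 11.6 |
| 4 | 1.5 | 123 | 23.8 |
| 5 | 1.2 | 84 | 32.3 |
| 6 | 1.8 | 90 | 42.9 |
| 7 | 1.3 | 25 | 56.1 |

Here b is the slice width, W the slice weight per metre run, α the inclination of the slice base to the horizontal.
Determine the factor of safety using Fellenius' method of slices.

FS = 2.92

Ordinary method of slices: FS = Σ[c'·Δl_i + (W_i cosα_i)·tanφ'] / Σ W_i sinα_i, with Δl_i = b_i / cosα_i.
Slice 1: Δl = 1.6/cos(-11.1°) = 1.631 m; N'_1 = 22·cos(-11.1°) = 21.6; c'Δl = 24.78; W sinα = -4.2
Slice 2: Δl = 1.9/cos(-1.3°) = 1.900 m; N'_2 = 77·cos(-1.3°) = 77.0; c'Δl = 28.89; W sinα = -1.7
Slice 3: Δl = 2.7/cos11.6° = 2.756 m; N'_3 = 183·cos11.6° = 179.3; c'Δl = 41.90; W sinα = 36.8
Slice 4: Δl = 1.5/cos23.8° = 1.639 m; N'_4 = 123·cos23.8° = 112.5; c'Δl = 24.92; W sinα = 49.6
Slice 5: Δl = 1.2/cos32.3° = 1.420 m; N'_5 = 84·cos32.3° = 71.0; c'Δl = 21.58; W sinα = 44.9
Slice 6: Δl = 1.8/cos42.9° = 2.457 m; N'_6 = 90·cos42.9° = 65.9; c'Δl = 37.35; W sinα = 61.3
Slice 7: Δl = 1.3/cos56.1° = 2.331 m; N'_7 = 25·cos56.1° = 13.9; c'Δl = 35.43; W sinα = 20.8
Σc'Δl = 214.8 kN/m; ΣN' = 541.2 kN/m; ΣW sinα = 207.4 kN/m
Resisting = 214.8 + 541.2·tan35.8° = 214.8 + 390.4 = 605.2 kN/m
FS = 605.2 / 207.4 = 2.919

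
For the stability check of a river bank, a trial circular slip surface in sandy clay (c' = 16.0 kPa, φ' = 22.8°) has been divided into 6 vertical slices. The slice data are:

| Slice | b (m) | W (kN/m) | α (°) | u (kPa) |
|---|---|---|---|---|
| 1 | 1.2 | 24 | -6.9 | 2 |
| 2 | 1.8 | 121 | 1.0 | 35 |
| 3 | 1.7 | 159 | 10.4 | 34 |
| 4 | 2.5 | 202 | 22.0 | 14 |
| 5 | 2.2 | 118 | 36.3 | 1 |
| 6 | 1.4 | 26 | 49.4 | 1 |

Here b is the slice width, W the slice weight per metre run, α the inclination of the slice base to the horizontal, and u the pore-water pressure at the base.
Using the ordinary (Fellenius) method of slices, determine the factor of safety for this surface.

Ordinary method of slices: FS = Σ[c'·Δl_i + (W_i cosα_i − u_i·Δl_i)·tanφ'] / Σ W_i sinα_i, with Δl_i = b_i / cosα_i.
Slice 1: Δl = 1.2/cos(-6.9°) = 1.209 m; N'_1 = 24·cos(-6.9°) − 2·1.209 = 21.4; c'Δl = 19.34; W sinα = -2.9
Slice 2: Δl = 1.8/cos1.0° = 1.800 m; N'_2 = 121·cos1.0° − 35·1.800 = 58.0; c'Δl = 28.80; W sinα = 2.1
Slice 3: Δl = 1.7/cos10.4° = 1.728 m; N'_3 = 159·cos10.4° − 34·1.728 = 97.6; c'Δl = 27.65; W sinα = 28.7
Slice 4: Δl = 2.5/cos22.0° = 2.696 m; N'_4 = 202·cos22.0° − 14·2.696 = 149.5; c'Δl = 43.14; W sinα = 75.7
Slice 5: Δl = 2.2/cos36.3° = 2.730 m; N'_5 = 118·cos36.3° − 1·2.730 = 92.4; c'Δl = 43.68; W sinα = 69.9
Slice 6: Δl = 1.4/cos49.4° = 2.151 m; N'_6 = 26·cos49.4° − 1·2.151 = 14.8; c'Δl = 34.42; W sinα = 19.7
Σc'Δl = 197.0 kN/m; ΣN' = 433.7 kN/m; ΣW sinα = 193.2 kN/m
Resisting = 197.0 + 433.7·tan22.8° = 197.0 + 182.3 = 379.3 kN/m
FS = 379.3 / 193.2 = 1.963

FS = 1.96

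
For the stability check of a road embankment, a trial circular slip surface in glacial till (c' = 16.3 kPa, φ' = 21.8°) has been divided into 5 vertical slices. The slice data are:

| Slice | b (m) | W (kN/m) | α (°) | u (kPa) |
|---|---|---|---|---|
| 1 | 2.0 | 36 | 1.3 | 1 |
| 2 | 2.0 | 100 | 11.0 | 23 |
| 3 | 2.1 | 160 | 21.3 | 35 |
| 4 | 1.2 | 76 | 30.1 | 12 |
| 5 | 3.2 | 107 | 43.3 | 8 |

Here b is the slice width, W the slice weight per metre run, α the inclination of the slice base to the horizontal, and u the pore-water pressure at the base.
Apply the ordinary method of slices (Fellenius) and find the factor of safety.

FS = 1.56

Ordinary method of slices: FS = Σ[c'·Δl_i + (W_i cosα_i − u_i·Δl_i)·tanφ'] / Σ W_i sinα_i, with Δl_i = b_i / cosα_i.
Slice 1: Δl = 2.0/cos1.3° = 2.001 m; N'_1 = 36·cos1.3° − 1·2.001 = 34.0; c'Δl = 32.61; W sinα = 0.8
Slice 2: Δl = 2.0/cos11.0° = 2.037 m; N'_2 = 100·cos11.0° − 23·2.037 = 51.3; c'Δl = 33.21; W sinα = 19.1
Slice 3: Δl = 2.1/cos21.3° = 2.254 m; N'_3 = 160·cos21.3° − 35·2.254 = 70.2; c'Δl = 36.74; W sinα = 58.1
Slice 4: Δl = 1.2/cos30.1° = 1.387 m; N'_4 = 76·cos30.1° − 12·1.387 = 49.1; c'Δl = 22.61; W sinα = 38.1
Slice 5: Δl = 3.2/cos43.3° = 4.397 m; N'_5 = 107·cos43.3° − 8·4.397 = 42.7; c'Δl = 71.67; W sinα = 73.4
Σc'Δl = 196.8 kN/m; ΣN' = 247.3 kN/m; ΣW sinα = 189.5 kN/m
Resisting = 196.8 + 247.3·tan21.8° = 196.8 + 98.9 = 295.7 kN/m
FS = 295.7 / 189.5 = 1.561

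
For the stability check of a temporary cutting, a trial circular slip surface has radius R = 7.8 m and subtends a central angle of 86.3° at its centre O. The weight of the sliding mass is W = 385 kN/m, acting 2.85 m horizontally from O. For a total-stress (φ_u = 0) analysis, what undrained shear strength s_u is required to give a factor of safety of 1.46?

FS = s_u·L_a·R / (W·d), so s_u = FS·W·d / (L_a·R).
Arc length L_a = R·θ = 7.8·(86.3°·π/180) = 7.8·1.5062 = 11.75 m
s_u = 1.46·385·2.85 / (11.75·7.8) = 1602.0 / 91.64 = 17.48 kPa

s_u = 17.5 kPa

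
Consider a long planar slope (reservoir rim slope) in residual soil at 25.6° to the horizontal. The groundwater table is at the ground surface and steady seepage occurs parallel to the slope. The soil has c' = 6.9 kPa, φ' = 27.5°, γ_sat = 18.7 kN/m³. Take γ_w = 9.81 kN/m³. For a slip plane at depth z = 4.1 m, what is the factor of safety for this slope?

FS = 0.75

With seepage parallel to the slope and the water table at the surface, the effective normal stress on the slip plane uses the buoyant unit weight γ' = γ_sat − γ_w while the driving shear stress uses γ_sat:
FS = [c' + γ' z cos²β tanφ'] / [γ_sat z sinβ cosβ]
γ' = 18.7 − 9.81 = 8.89 kN/m³
Numerator = 6.9 + 8.89·4.1·cos²25.6°·tan27.5° = 6.9 + 8.89·4.1·0.8133·0.5206 = 22.332 kPa
Denominator = 18.7·4.1·sin25.6°·cos25.6° = 18.7·4.1·0.4321·0.9018 = 29.876 kPa
FS = 22.332 / 29.876 = 0.747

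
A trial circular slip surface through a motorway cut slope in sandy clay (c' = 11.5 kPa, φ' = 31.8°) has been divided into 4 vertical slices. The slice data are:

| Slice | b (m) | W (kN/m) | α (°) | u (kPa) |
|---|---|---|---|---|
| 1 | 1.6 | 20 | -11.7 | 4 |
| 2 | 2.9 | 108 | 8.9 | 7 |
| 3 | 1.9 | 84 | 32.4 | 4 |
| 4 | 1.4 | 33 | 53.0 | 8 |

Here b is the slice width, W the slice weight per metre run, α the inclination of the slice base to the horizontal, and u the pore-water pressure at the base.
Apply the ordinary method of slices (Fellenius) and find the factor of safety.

Ordinary method of slices: FS = Σ[c'·Δl_i + (W_i cosα_i − u_i·Δl_i)·tanφ'] / Σ W_i sinα_i, with Δl_i = b_i / cosα_i.
Slice 1: Δl = 1.6/cos(-11.7°) = 1.634 m; N'_1 = 20·cos(-11.7°) − 4·1.634 = 13.0; c'Δl = 18.79; W sinα = -4.1
Slice 2: Δl = 2.9/cos8.9° = 2.935 m; N'_2 = 108·cos8.9° − 7·2.935 = 86.2; c'Δl = 33.76; W sinα = 16.7
Slice 3: Δl = 1.9/cos32.4° = 2.250 m; N'_3 = 84·cos32.4° − 4·2.250 = 61.9; c'Δl = 25.88; W sinα = 45.0
Slice 4: Δl = 1.4/cos53.0° = 2.326 m; N'_4 = 33·cos53.0° − 8·2.326 = 1.2; c'Δl = 26.75; W sinα = 26.4
Σc'Δl = 105.2 kN/m; ΣN' = 162.4 kN/m; ΣW sinα = 84.0 kN/m
Resisting = 105.2 + 162.4·tan31.8° = 105.2 + 100.7 = 205.9 kN/m
FS = 205.9 / 84.0 = 2.450

FS = 2.45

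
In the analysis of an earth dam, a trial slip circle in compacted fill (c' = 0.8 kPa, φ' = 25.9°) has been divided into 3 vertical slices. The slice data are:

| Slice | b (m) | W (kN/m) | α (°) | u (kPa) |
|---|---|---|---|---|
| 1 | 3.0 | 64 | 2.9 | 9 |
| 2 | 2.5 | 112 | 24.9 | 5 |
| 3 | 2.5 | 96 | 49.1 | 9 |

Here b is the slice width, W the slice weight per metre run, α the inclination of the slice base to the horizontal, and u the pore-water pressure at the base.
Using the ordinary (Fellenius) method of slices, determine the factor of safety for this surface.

FS = 0.67

Ordinary method of slices: FS = Σ[c'·Δl_i + (W_i cosα_i − u_i·Δl_i)·tanφ'] / Σ W_i sinα_i, with Δl_i = b_i / cosα_i.
Slice 1: Δl = 3.0/cos2.9° = 3.004 m; N'_1 = 64·cos2.9° − 9·3.004 = 36.9; c'Δl = 2.40; W sinα = 3.2
Slice 2: Δl = 2.5/cos24.9° = 2.756 m; N'_2 = 112·cos24.9° − 5·2.756 = 87.8; c'Δl = 2.20; W sinα = 47.2
Slice 3: Δl = 2.5/cos49.1° = 3.818 m; N'_3 = 96·cos49.1° − 9·3.818 = 28.5; c'Δl = 3.05; W sinα = 72.6
Σc'Δl = 7.7 kN/m; ΣN' = 153.2 kN/m; ΣW sinα = 123.0 kN/m
Resisting = 7.7 + 153.2·tan25.9° = 7.7 + 74.4 = 82.0 kN/m
FS = 82.0 / 123.0 = 0.667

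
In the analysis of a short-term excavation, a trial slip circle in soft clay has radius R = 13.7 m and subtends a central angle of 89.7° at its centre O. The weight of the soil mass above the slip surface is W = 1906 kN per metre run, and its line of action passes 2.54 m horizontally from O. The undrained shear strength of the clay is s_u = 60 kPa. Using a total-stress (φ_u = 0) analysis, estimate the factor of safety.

FS = 3.64

Taking moments about the centre O, the resisting moment is provided by the undrained shear strength acting along the arc:
Arc length L_a = R·θ = 13.7·(89.7°·π/180) = 13.7·1.5656 = 21.45 m
M_R = s_u·L_a·R = 60·21.45·13.7 = 17630.4 kN·m/m
M_D = W·d = 1906·2.54 = 4841.2 kN·m/m
FS = M_R / M_D = 17630.4 / 4841.2 = 3.642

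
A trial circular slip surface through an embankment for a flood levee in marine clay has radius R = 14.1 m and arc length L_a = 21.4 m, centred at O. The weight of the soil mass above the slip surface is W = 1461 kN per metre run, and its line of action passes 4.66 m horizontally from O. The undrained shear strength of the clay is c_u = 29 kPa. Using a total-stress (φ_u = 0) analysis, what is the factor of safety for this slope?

FS = 1.29

Taking moments about the centre O, the resisting moment is provided by the undrained shear strength acting along the arc:
M_R = c_u·L_a·R = 29·21.40·14.1 = 8750.5 kN·m/m
M_D = W·d = 1461·4.66 = 6808.3 kN·m/m
FS = M_R / M_D = 8750.5 / 6808.3 = 1.285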